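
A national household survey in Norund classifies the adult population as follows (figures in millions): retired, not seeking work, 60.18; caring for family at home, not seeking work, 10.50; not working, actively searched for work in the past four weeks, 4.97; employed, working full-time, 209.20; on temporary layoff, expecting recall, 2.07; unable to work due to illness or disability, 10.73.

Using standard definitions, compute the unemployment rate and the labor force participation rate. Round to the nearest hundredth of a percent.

Employed = 209.20 million.
Unemployed = 4.97 + 2.07 = 7.04 million (jobless and actively searching, or on temporary layoff).
Labor force = 209.20 + 7.04 = 216.24 million.
Not in labor force = 60.18 + 10.50 + 10.73 = 81.41 million (those not working and not actively searching are outside the labor force).
Civilian working-age population = 216.24 + 81.41 = 297.65 million.
Unemployment rate = 7.04 / 216.24 = 3.26%.
Labor force participation rate = 216.24 / 297.65 = 72.65%.

Unemployment rate ≈ 3.26%; labor force participation rate ≈ 72.65%.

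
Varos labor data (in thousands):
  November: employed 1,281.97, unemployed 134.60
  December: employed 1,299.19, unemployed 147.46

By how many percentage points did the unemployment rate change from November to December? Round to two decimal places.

The unemployment rate changed by +0.69 percentage points.

November: labor force = 1,281.97 + 134.60 = 1,416.57; u = 134.60/1,416.57 = 9.50%.
December: labor force = 1,299.19 + 147.46 = 1,446.65; u = 147.46/1,446.65 = 10.19%.
Change = 10.19% − 9.50% = +0.69 pp.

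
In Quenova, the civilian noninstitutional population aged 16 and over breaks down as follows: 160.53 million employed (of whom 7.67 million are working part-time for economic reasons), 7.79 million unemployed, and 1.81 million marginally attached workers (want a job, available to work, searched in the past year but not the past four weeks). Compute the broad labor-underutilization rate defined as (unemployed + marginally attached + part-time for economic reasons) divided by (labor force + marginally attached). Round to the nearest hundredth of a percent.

Broad underutilization rate ≈ 10.15%.

Labor force = 160.53 + 7.79 = 168.32 million.
Numerator = 7.79 + 1.81 + 7.67 = 17.27 million.
Denominator = 168.32 + 1.81 = 170.13 million.
Broad rate = 17.27 / 170.13 = 10.15%.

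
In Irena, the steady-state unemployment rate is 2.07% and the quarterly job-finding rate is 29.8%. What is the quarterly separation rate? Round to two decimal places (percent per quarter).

Separation rate ≈ 0.63% per quarter.

From u* = s/(s+f): s = u·f/(1−u).
s = 0.0207 × 29.8 / (1 − 0.0207) = 0.6169 / 0.9793 ≈ 0.63% per quarter.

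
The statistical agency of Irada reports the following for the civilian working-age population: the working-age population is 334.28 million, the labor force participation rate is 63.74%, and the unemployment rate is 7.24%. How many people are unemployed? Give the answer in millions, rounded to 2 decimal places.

About 15.43 million are unemployed.

Labor force = 0.6374 × 334.28 = 213.07 million.
Unemployed = 0.0724 × 213.07 ≈ 15.43 million.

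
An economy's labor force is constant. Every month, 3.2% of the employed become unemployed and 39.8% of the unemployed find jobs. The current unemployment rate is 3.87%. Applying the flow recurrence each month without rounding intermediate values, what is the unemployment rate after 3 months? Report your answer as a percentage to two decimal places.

With a fixed labor force, u_{t+1} = u_t + s·(1−u_t) − f·u_t = u_t·(1−s−f) + s.
Here 1−s−f = 0.570 and s = 0.032.
u_1 = 0.038700 × 0.570 + 0.032 = 0.054059.
u_2 = 0.054059 × 0.570 + 0.032 = 0.062814.
u_3 = 0.062814 × 0.570 + 0.032 = 0.067804.

Unemployment rate after three months ≈ 6.78%.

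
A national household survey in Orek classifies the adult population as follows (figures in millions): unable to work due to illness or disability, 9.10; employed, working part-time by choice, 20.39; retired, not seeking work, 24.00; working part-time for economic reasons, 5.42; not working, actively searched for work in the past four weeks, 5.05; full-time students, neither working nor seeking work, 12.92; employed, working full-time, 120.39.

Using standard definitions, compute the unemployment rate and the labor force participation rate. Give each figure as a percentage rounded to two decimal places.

Employed = 20.39 + 5.42 + 120.39 = 146.20 million (anyone who worked, including part-time for economic reasons, counts as employed).
Unemployed = 5.05 million.
Labor force = 146.20 + 5.05 = 151.25 million.
Not in labor force = 9.10 + 24.00 + 12.92 = 46.02 million (those not working and not actively searching are outside the labor force).
Civilian working-age population = 151.25 + 46.02 = 197.27 million.
Unemployment rate = 5.05 / 151.25 = 3.34%.
Labor force participation rate = 151.25 / 197.27 = 76.67%.

Unemployment rate ≈ 3.34%; labor force participation rate ≈ 76.67%.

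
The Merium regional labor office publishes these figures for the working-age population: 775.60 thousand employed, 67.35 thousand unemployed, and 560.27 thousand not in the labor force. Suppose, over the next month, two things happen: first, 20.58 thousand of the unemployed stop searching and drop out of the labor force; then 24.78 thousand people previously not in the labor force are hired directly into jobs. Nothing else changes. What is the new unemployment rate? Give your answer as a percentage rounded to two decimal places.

Initially, labor force = 775.60 + 67.35 = 842.95 thousand, so u = 67.35/842.95 = 7.99%.
After the first change, unemployed and labor force both fall by 20.58 → E = 775.60, U = 46.77, labor force = 822.37 thousand.
After the second change, employed and labor force both rise by 24.78; unemployed unchanged → E = 800.38, U = 46.77, labor force = 847.15 thousand.
New unemployment rate = 46.77 / 847.15 = 5.52%.

New unemployment rate ≈ 5.52%.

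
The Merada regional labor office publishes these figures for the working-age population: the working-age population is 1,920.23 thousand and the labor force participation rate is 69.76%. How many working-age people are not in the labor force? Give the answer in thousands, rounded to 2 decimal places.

About 580.68 thousand are not in the labor force.

Share not in the labor force = 1 − 0.6976 = 0.3024.
Not in labor force = 0.3024 × 1,920.23 ≈ 580.68 thousand.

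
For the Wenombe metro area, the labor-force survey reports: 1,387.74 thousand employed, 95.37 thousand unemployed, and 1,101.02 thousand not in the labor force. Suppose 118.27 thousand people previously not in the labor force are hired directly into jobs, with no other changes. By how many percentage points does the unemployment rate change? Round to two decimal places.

The unemployment rate changes by −0.47 percentage points.

Initially, labor force = 1,387.74 + 95.37 = 1,483.11 thousand, so u = 95.37/1,483.11 = 6.43%.
After the change, employed and labor force both rise by 118.27; unemployed unchanged → E = 1,506.01, U = 95.37, labor force = 1,601.38 thousand.
New unemployment rate = 95.37 / 1,601.38 = 5.96%.
Change = 5.96% − 6.43% = −0.47 percentage points.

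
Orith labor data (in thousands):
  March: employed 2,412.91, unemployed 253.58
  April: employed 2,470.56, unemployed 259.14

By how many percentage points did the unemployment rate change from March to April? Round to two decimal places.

March: labor force = 2,412.91 + 253.58 = 2,666.49; u = 253.58/2,666.49 = 9.51%.
April: labor force = 2,470.56 + 259.14 = 2,729.70; u = 259.14/2,729.70 = 9.49%.
Change = 9.49% − 9.51% = −0.02 pp.

The unemployment rate changed by −0.02 percentage points.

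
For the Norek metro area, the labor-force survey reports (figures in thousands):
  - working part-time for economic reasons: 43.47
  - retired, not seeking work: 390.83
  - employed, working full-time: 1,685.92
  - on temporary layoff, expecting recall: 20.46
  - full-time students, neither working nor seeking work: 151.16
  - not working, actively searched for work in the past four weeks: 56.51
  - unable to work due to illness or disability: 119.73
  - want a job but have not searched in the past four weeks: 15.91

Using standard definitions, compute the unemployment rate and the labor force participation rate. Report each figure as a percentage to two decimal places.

Unemployment rate ≈ 4.26%; labor force participation rate ≈ 72.72%.

Employed = 43.47 + 1,685.92 = 1,729.39 thousand (anyone who worked, including part-time for economic reasons, counts as employed).
Unemployed = 20.46 + 56.51 = 76.97 thousand (jobless and actively searching, or on temporary layoff).
Labor force = 1,729.39 + 76.97 = 1,806.36 thousand.
Not in labor force = 390.83 + 151.16 + 119.73 + 15.91 = 677.63 thousand (those not working and not actively searching are outside the labor force — including those who want a job but have given up searching).
Civilian working-age population = 1,806.36 + 677.63 = 2,483.99 thousand.
Unemployment rate = 76.97 / 1,806.36 = 4.26%.
Labor force participation rate = 1,806.36 / 2,483.99 = 72.72%.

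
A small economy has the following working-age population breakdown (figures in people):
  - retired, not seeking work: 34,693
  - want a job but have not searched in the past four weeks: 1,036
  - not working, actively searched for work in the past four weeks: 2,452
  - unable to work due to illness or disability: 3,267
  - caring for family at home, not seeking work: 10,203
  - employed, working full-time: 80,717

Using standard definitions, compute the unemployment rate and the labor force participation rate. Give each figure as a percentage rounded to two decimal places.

Employed = 80,717.
Unemployed = 2,452.
Labor force = 80,717 + 2,452 = 83,169.
Not in labor force = 34,693 + 1,036 + 3,267 + 10,203 = 49,199 (those not working and not actively searching are outside the labor force — including those who want a job but have given up searching).
Civilian working-age population = 83,169 + 49,199 = 132,368.
Unemployment rate = 2,452 / 83,169 = 2.95%.
Labor force participation rate = 83,169 / 132,368 = 62.83%.

Unemployment rate ≈ 2.95%; labor force participation rate ≈ 62.83%.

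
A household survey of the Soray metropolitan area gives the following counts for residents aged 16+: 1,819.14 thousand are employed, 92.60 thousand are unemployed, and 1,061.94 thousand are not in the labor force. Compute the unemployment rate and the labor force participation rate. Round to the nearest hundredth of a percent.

Labor force = employed + unemployed = 1,819.14 + 92.60 = 1,911.74 thousand.
Working-age population = 1,911.74 + 1,061.94 = 2,973.68 thousand.
Unemployment rate = 92.60 / 1,911.74 = 4.84%.
Labor force participation rate = 1,911.74 / 2,973.68 = 64.29%.

Unemployment rate ≈ 4.84%; labor force participation rate ≈ 64.29%.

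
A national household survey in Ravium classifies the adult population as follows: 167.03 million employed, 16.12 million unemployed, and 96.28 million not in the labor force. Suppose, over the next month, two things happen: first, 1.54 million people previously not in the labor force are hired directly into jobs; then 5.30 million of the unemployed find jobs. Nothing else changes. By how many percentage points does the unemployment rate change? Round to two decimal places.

Initially, labor force = 167.03 + 16.12 = 183.15 million, so u = 16.12/183.15 = 8.80%.
After the first change, employed and labor force both rise by 1.54; unemployed unchanged → E = 168.57, U = 16.12, labor force = 184.69 million.
After the second change, unemployed falls and employed rises by 5.30; labor force unchanged → E = 173.87, U = 10.82, labor force = 184.69 million.
New unemployment rate = 10.82 / 184.69 = 5.86%.
Change = 5.86% − 8.80% = −2.94 percentage points.

The unemployment rate changes by −2.94 percentage points.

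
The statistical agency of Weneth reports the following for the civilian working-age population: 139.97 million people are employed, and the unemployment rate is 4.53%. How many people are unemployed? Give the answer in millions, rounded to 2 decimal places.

Let U be the number unemployed. The labor force is E + U, and U/(E+U) = 0.0453.
So U = 0.0453 × 139.97 / (1 − 0.0453) = 6.3406 / 0.9547 ≈ 6.64 million.

About 6.64 million are unemployed.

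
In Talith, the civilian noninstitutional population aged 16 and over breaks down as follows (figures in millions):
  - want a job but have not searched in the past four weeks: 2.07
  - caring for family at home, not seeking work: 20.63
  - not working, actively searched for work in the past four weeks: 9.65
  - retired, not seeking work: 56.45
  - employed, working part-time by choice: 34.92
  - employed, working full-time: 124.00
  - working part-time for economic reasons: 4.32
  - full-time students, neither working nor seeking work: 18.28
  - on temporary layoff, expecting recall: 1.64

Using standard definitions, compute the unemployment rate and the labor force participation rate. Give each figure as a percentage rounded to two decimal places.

Unemployment rate ≈ 6.47%; labor force participation rate ≈ 64.17%.

Employed = 34.92 + 124.00 + 4.32 = 163.24 million (anyone who worked, including part-time for economic reasons, counts as employed).
Unemployed = 9.65 + 1.64 = 11.29 million (jobless and actively searching, or on temporary layoff).
Labor force = 163.24 + 11.29 = 174.53 million.
Not in labor force = 2.07 + 20.63 + 56.45 + 18.28 = 97.43 million (those not working and not actively searching are outside the labor force — including those who want a job but have given up searching).
Civilian working-age population = 174.53 + 97.43 = 271.96 million.
Unemployment rate = 11.29 / 174.53 = 6.47%.
Labor force participation rate = 174.53 / 271.96 = 64.17%.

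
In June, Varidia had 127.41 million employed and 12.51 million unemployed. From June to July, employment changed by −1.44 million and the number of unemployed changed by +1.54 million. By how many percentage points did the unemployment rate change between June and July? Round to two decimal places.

June: labor force = 127.41 + 12.51 = 139.92; u = 12.51/139.92 = 8.94%.
July: labor force = 125.97 + 14.05 = 140.02; u = 14.05/140.02 = 10.03%.
Change = 10.03% − 8.94% = +1.09 pp.

The unemployment rate changed by +1.09 percentage points.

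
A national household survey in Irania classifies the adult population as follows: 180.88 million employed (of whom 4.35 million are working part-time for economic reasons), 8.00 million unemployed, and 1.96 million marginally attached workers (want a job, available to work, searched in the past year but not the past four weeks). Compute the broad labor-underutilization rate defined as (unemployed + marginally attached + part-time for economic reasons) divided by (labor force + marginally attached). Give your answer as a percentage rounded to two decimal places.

Broad underutilization rate ≈ 7.50%.

Labor force = 180.88 + 8.00 = 188.88 million.
Numerator = 8.00 + 1.96 + 4.35 = 14.31 million.
Denominator = 188.88 + 1.96 = 190.84 million.
Broad rate = 14.31 / 190.84 = 7.50%.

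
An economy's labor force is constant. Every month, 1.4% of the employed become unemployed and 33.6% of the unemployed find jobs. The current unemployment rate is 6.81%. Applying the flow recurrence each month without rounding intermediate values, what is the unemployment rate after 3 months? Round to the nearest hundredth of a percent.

With a fixed labor force, u_{t+1} = u_t + s·(1−u_t) − f·u_t = u_t·(1−s−f) + s.
Here 1−s−f = 0.650 and s = 0.014.
u_1 = 0.068100 × 0.650 + 0.014 = 0.058265.
u_2 = 0.058265 × 0.650 + 0.014 = 0.051872.
u_3 = 0.051872 × 0.650 + 0.014 = 0.047717.

Unemployment rate after three months ≈ 4.77%.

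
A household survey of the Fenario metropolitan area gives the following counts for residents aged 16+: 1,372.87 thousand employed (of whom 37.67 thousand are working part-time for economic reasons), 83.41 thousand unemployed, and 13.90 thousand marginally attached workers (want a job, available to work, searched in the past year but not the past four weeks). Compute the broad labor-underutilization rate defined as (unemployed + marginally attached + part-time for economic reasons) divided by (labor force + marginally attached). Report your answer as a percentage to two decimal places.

Labor force = 1,372.87 + 83.41 = 1,456.28 thousand.
Numerator = 83.41 + 13.90 + 37.67 = 134.98 thousand.
Denominator = 1,456.28 + 13.90 = 1,470.18 thousand.
Broad rate = 134.98 / 1,470.18 = 9.18%.

Broad underutilization rate ≈ 9.18%.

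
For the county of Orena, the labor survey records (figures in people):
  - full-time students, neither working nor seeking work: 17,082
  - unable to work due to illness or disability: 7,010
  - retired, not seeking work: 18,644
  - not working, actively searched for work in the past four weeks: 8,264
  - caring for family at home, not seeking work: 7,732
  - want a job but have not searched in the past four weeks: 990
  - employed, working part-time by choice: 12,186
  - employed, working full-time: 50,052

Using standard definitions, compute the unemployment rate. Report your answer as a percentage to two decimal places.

Unemployment rate ≈ 11.72%.

Employed = 12,186 + 50,052 = 62,238.
Unemployed = 8,264.
Labor force = 62,238 + 8,264 = 70,502.
Unemployment rate = 8,264 / 70,502 = 11.72%.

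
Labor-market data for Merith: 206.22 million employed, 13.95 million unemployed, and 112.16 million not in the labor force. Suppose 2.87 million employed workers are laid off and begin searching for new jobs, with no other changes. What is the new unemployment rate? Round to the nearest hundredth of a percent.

New unemployment rate ≈ 7.64%.

Initially, labor force = 206.22 + 13.95 = 220.17 million, so u = 13.95/220.17 = 6.34%.
After the change, employed falls and unemployed rises by 2.87; labor force unchanged → E = 203.35, U = 16.82, labor force = 220.17 million.
New unemployment rate = 16.82 / 220.17 = 7.64%.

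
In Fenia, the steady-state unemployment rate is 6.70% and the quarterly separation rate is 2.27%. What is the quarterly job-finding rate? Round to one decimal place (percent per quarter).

Job-finding rate ≈ 31.6% per quarter.

From u* = s/(s+f): f = s·(1−u)/u.
f = 2.27 × (1 − 0.0670) / 0.0670 = 2.1179 / 0.0670 ≈ 31.6% per quarter.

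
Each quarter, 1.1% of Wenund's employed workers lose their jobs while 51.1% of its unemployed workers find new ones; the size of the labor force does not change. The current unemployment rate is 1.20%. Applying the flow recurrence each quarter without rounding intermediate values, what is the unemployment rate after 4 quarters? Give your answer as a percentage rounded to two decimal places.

With a fixed labor force, u_{t+1} = u_t + s·(1−u_t) − f·u_t = u_t·(1−s−f) + s.
Here 1−s−f = 0.478 and s = 0.011.
u_1 = 0.012000 × 0.478 + 0.011 = 0.016736.
u_2 = 0.016736 × 0.478 + 0.011 = 0.019000.
u_3 = 0.019000 × 0.478 + 0.011 = 0.020082.
u_4 = 0.020082 × 0.478 + 0.011 = 0.020599.

Unemployment rate after four quarters ≈ 2.06%.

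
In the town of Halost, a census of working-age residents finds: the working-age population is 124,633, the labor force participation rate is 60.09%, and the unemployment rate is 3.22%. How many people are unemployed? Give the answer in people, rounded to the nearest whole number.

About 2,412 are unemployed.

Labor force = 0.6009 × 124,633 = 74,892.
Unemployed = 0.0322 × 74,892 ≈ 2,412.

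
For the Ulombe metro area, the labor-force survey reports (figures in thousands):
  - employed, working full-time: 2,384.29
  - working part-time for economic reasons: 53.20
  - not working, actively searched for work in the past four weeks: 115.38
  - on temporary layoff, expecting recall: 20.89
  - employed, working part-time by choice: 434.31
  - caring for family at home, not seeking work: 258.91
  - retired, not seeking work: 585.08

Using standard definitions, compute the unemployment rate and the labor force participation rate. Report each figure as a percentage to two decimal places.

Employed = 2,384.29 + 53.20 + 434.31 = 2,871.80 thousand (anyone who worked, including part-time for economic reasons, counts as employed).
Unemployed = 115.38 + 20.89 = 136.27 thousand (jobless and actively searching, or on temporary layoff).
Labor force = 2,871.80 + 136.27 = 3,008.07 thousand.
Not in labor force = 258.91 + 585.08 = 843.99 thousand (those not working and not actively searching are outside the labor force).
Civilian working-age population = 3,008.07 + 843.99 = 3,852.06 thousand.
Unemployment rate = 136.27 / 3,008.07 = 4.53%.
Labor force participation rate = 3,008.07 / 3,852.06 = 78.09%.

Unemployment rate ≈ 4.53%; labor force participation rate ≈ 78.09%.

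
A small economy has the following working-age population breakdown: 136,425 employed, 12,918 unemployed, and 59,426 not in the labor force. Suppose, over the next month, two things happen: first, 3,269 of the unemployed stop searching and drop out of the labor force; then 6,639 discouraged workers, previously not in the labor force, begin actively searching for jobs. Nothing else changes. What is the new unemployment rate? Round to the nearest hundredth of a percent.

New unemployment rate ≈ 10.67%.

Initially, labor force = 136,425 + 12,918 = 149,343, so u = 12,918/149,343 = 8.65%.
After the first change, unemployed and labor force both fall by 3,269 → E = 136,425, U = 9,649, labor force = 146,074.
After the second change, unemployed and labor force both rise by 6,639 → E = 136,425, U = 16,288, labor force = 152,713.
New unemployment rate = 16,288 / 152,713 = 10.67%.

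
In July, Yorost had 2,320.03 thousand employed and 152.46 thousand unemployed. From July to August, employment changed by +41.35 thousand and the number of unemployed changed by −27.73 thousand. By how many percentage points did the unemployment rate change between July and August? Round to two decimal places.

July: labor force = 2,320.03 + 152.46 = 2,472.49; u = 152.46/2,472.49 = 6.17%.
August: labor force = 2,361.38 + 124.73 = 2,486.11; u = 124.73/2,486.11 = 5.02%.
Change = 5.02% − 6.17% = −1.15 pp.

The unemployment rate changed by −1.15 percentage points.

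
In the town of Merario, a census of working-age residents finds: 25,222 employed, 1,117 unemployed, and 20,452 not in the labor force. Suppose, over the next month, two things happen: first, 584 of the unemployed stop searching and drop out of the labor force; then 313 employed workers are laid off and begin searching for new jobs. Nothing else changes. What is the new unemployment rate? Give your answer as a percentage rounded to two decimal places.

New unemployment rate ≈ 3.28%.

Initially, labor force = 25,222 + 1,117 = 26,339, so u = 1,117/26,339 = 4.24%.
After the first change, unemployed and labor force both fall by 584 → E = 25,222, U = 533, labor force = 25,755.
After the second change, employed falls and unemployed rises by 313; labor force unchanged → E = 24,909, U = 846, labor force = 25,755.
New unemployment rate = 846 / 25,755 = 3.28%.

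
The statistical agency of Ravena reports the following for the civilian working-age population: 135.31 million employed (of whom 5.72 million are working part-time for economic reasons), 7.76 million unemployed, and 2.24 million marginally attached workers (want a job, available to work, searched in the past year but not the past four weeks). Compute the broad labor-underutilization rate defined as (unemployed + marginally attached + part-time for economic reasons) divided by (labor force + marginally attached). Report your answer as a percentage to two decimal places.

Labor force = 135.31 + 7.76 = 143.07 million.
Numerator = 7.76 + 2.24 + 5.72 = 15.72 million.
Denominator = 143.07 + 2.24 = 145.31 million.
Broad rate = 15.72 / 145.31 = 10.82%.

Broad underutilization rate ≈ 10.82%.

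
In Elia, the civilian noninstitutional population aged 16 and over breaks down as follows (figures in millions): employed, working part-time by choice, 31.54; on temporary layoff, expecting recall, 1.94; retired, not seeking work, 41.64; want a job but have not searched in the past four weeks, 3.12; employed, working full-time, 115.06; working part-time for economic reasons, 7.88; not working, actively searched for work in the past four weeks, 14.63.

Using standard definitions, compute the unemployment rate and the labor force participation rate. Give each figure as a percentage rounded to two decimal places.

Unemployment rate ≈ 9.69%; labor force participation rate ≈ 79.26%.

Employed = 31.54 + 115.06 + 7.88 = 154.48 million (anyone who worked, including part-time for economic reasons, counts as employed).
Unemployed = 1.94 + 14.63 = 16.57 million (jobless and actively searching, or on temporary layoff).
Labor force = 154.48 + 16.57 = 171.05 million.
Not in labor force = 41.64 + 3.12 = 44.76 million (those not working and not actively searching are outside the labor force — including those who want a job but have given up searching).
Civilian working-age population = 171.05 + 44.76 = 215.81 million.
Unemployment rate = 16.57 / 171.05 = 9.69%.
Labor force participation rate = 171.05 / 215.81 = 79.26%.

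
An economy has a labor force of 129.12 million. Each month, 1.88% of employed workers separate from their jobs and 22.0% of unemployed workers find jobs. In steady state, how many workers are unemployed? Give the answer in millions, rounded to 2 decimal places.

Steady-state unemployment rate u* = s/(s+f) = 1.88/(1.88+22.0) = 0.078727.
Unemployed = u* × labor force = 0.078727 × 129.12 ≈ 10.17 million.

About 10.17 million are unemployed in steady state.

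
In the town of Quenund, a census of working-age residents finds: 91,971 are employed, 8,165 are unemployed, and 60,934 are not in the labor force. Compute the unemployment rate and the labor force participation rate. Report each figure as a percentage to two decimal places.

Labor force = employed + unemployed = 91,971 + 8,165 = 100,136.
Working-age population = 100,136 + 60,934 = 161,070.
Unemployment rate = 8,165 / 100,136 = 8.15%.
Labor force participation rate = 100,136 / 161,070 = 62.17%.

Unemployment rate ≈ 8.15%; labor force participation rate ≈ 62.17%.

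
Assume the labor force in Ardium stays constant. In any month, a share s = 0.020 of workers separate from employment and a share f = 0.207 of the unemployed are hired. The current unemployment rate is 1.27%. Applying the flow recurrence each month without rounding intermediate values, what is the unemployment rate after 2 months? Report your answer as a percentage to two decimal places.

With a fixed labor force, u_{t+1} = u_t + s·(1−u_t) − f·u_t = u_t·(1−s−f) + s.
Here 1−s−f = 0.773 and s = 0.020.
u_1 = 0.012700 × 0.773 + 0.020 = 0.029817.
u_2 = 0.029817 × 0.773 + 0.020 = 0.043049.

Unemployment rate after two months ≈ 4.30%.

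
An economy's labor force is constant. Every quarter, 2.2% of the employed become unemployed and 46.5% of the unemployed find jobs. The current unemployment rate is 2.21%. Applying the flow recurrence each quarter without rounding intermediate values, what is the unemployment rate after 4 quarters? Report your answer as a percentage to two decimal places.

Unemployment rate after four quarters ≈ 4.36%.

With a fixed labor force, u_{t+1} = u_t + s·(1−u_t) − f·u_t = u_t·(1−s−f) + s.
Here 1−s−f = 0.513 and s = 0.022.
u_1 = 0.022100 × 0.513 + 0.022 = 0.033337.
u_2 = 0.033337 × 0.513 + 0.022 = 0.039102.
u_3 = 0.039102 × 0.513 + 0.022 = 0.042059.
u_4 = 0.042059 × 0.513 + 0.022 = 0.043576.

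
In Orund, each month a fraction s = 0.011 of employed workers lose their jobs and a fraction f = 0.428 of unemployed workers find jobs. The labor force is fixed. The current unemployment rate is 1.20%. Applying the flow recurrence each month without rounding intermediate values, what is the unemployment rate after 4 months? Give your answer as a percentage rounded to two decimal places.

With a fixed labor force, u_{t+1} = u_t + s·(1−u_t) − f·u_t = u_t·(1−s−f) + s.
Here 1−s−f = 0.561 and s = 0.011.
u_1 = 0.012000 × 0.561 + 0.011 = 0.017732.
u_2 = 0.017732 × 0.561 + 0.011 = 0.020948.
u_3 = 0.020948 × 0.561 + 0.011 = 0.022752.
u_4 = 0.022752 × 0.561 + 0.011 = 0.023764.

Unemployment rate after four months ≈ 2.38%.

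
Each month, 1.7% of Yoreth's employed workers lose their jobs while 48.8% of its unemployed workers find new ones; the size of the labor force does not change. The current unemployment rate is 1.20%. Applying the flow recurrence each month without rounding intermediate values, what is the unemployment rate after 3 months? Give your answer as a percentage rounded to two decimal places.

With a fixed labor force, u_{t+1} = u_t + s·(1−u_t) − f·u_t = u_t·(1−s−f) + s.
Here 1−s−f = 0.495 and s = 0.017.
u_1 = 0.012000 × 0.495 + 0.017 = 0.022940.
u_2 = 0.022940 × 0.495 + 0.017 = 0.028355.
u_3 = 0.028355 × 0.495 + 0.017 = 0.031036.

Unemployment rate after three months ≈ 3.10%.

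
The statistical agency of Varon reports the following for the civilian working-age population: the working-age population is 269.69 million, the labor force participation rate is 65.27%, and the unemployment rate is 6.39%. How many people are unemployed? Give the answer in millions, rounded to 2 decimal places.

Labor force = 0.6527 × 269.69 = 176.03 million.
Unemployed = 0.0639 × 176.03 ≈ 11.25 million.

About 11.25 million are unemployed.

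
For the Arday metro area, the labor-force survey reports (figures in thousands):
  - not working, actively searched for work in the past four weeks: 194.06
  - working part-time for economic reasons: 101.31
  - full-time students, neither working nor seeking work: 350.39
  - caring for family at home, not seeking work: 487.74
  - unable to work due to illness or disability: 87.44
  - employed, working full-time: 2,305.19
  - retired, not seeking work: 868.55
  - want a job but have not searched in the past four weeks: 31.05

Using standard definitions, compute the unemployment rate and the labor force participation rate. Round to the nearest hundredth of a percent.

Employed = 101.31 + 2,305.19 = 2,406.50 thousand (anyone who worked, including part-time for economic reasons, counts as employed).
Unemployed = 194.06 thousand.
Labor force = 2,406.50 + 194.06 = 2,600.56 thousand.
Not in labor force = 350.39 + 487.74 + 87.44 + 868.55 + 31.05 = 1,825.17 thousand (those not working and not actively searching are outside the labor force — including those who want a job but have given up searching).
Civilian working-age population = 2,600.56 + 1,825.17 = 4,425.73 thousand.
Unemployment rate = 194.06 / 2,600.56 = 7.46%.
Labor force participation rate = 2,600.56 / 4,425.73 = 58.76%.

Unemployment rate ≈ 7.46%; labor force participation rate ≈ 58.76%.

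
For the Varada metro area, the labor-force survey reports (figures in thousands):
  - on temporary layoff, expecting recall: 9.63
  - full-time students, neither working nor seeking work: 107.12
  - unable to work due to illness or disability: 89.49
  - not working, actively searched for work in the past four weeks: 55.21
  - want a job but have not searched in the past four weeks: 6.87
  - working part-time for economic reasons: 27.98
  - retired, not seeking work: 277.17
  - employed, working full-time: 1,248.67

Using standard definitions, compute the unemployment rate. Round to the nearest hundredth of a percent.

Unemployment rate ≈ 4.83%.

Employed = 27.98 + 1,248.67 = 1,276.65 thousand (anyone who worked, including part-time for economic reasons, counts as employed).
Unemployed = 9.63 + 55.21 = 64.84 thousand (jobless and actively searching, or on temporary layoff).
Labor force = 1,276.65 + 64.84 = 1,341.49 thousand.
Unemployment rate = 64.84 / 1,341.49 = 4.83%.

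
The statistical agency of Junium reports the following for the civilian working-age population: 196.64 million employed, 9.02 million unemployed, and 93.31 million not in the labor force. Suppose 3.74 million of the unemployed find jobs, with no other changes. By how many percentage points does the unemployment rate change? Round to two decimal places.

Initially, labor force = 196.64 + 9.02 = 205.66 million, so u = 9.02/205.66 = 4.39%.
After the change, unemployed falls and employed rises by 3.74; labor force unchanged → E = 200.38, U = 5.28, labor force = 205.66 million.
New unemployment rate = 5.28 / 205.66 = 2.57%.
Change = 2.57% − 4.39% = −1.82 percentage points.

The unemployment rate changes by −1.82 percentage points.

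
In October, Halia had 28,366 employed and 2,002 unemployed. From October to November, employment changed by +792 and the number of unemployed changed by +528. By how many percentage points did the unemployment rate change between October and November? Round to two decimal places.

October: labor force = 28,366 + 2,002 = 30,368; u = 2,002/30,368 = 6.59%.
November: labor force = 29,158 + 2,530 = 31,688; u = 2,530/31,688 = 7.98%.
Change = 7.98% − 6.59% = +1.39 pp.

The unemployment rate changed by +1.39 percentage points.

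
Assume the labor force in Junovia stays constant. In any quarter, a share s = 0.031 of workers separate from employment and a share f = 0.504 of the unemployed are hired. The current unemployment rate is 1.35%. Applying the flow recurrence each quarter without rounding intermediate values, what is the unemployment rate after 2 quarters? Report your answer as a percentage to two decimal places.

With a fixed labor force, u_{t+1} = u_t + s·(1−u_t) − f·u_t = u_t·(1−s−f) + s.
Here 1−s−f = 0.465 and s = 0.031.
u_1 = 0.013500 × 0.465 + 0.031 = 0.037277.
u_2 = 0.037277 × 0.465 + 0.031 = 0.048334.

Unemployment rate after two quarters ≈ 4.83%.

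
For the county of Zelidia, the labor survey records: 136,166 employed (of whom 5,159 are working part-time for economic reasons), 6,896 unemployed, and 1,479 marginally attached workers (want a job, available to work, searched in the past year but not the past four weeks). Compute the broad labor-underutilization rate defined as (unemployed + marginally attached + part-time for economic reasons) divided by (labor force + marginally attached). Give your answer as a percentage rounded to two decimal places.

Labor force = 136,166 + 6,896 = 143,062.
Numerator = 6,896 + 1,479 + 5,159 = 13,534.
Denominator = 143,062 + 1,479 = 144,541.
Broad rate = 13,534 / 144,541 = 9.36%.

Broad underutilization rate ≈ 9.36%.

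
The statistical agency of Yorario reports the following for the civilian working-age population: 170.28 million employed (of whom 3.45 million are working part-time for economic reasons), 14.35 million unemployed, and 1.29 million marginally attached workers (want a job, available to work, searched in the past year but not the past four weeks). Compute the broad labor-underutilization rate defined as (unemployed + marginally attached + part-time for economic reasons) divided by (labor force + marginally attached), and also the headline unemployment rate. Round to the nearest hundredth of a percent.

Labor force = 170.28 + 14.35 = 184.63 million.
Numerator = 14.35 + 1.29 + 3.45 = 19.09 million.
Denominator = 184.63 + 1.29 = 185.92 million.
Broad rate = 19.09 / 185.92 = 10.27%.
Headline unemployment rate = 14.35 / 184.63 = 7.77%.

Broad underutilization rate ≈ 10.27%; headline unemployment rate ≈ 7.77%.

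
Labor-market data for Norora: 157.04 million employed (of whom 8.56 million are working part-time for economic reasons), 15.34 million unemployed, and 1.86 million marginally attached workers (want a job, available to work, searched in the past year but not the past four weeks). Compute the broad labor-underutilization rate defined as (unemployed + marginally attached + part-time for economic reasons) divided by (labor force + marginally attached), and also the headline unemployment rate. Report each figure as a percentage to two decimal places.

Broad underutilization rate ≈ 14.78%; headline unemployment rate ≈ 8.90%.

Labor force = 157.04 + 15.34 = 172.38 million.
Numerator = 15.34 + 1.86 + 8.56 = 25.76 million.
Denominator = 172.38 + 1.86 = 174.24 million.
Broad rate = 25.76 / 174.24 = 14.78%.
Headline unemployment rate = 15.34 / 172.38 = 8.90%.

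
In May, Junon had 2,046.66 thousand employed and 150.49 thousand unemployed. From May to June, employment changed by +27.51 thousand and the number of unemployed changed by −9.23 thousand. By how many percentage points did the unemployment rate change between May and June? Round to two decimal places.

The unemployment rate changed by −0.47 percentage points.

May: labor force = 2,046.66 + 150.49 = 2,197.15; u = 150.49/2,197.15 = 6.85%.
June: labor force = 2,074.17 + 141.26 = 2,215.43; u = 141.26/2,215.43 = 6.38%.
Change = 6.38% − 6.85% = −0.47 pp.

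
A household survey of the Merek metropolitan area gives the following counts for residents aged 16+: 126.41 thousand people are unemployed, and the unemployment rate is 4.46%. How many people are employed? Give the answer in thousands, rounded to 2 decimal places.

About 2,707.89 thousand are employed.

Labor force = U / u = 126.41 / 0.0446 ≈ 2,834.30 thousand.
Employed = labor force − unemployed = 2,834.30 − 126.41 = 2,707.89 thousand.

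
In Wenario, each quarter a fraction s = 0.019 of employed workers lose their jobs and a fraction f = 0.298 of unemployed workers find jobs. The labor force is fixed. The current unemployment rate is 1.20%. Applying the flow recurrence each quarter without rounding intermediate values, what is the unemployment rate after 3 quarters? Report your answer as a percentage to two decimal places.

Unemployment rate after three quarters ≈ 4.47%.

With a fixed labor force, u_{t+1} = u_t + s·(1−u_t) − f·u_t = u_t·(1−s−f) + s.
Here 1−s−f = 0.683 and s = 0.019.
u_1 = 0.012000 × 0.683 + 0.019 = 0.027196.
u_2 = 0.027196 × 0.683 + 0.019 = 0.037575.
u_3 = 0.037575 × 0.683 + 0.019 = 0.044664.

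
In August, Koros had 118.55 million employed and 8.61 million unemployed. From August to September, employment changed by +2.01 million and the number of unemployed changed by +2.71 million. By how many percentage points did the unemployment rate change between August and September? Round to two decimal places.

The unemployment rate changed by +1.81 percentage points.

August: labor force = 118.55 + 8.61 = 127.16; u = 8.61/127.16 = 6.77%.
September: labor force = 120.56 + 11.32 = 131.88; u = 11.32/131.88 = 8.58%.
Change = 8.58% − 6.77% = +1.81 pp.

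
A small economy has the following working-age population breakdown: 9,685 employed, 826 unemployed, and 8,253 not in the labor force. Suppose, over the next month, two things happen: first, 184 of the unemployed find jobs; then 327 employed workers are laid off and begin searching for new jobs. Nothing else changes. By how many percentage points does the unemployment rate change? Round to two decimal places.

Initially, labor force = 9,685 + 826 = 10,511, so u = 826/10,511 = 7.86%.
After the first change, unemployed falls and employed rises by 184; labor force unchanged → E = 9,869, U = 642, labor force = 10,511.
After the second change, employed falls and unemployed rises by 327; labor force unchanged → E = 9,542, U = 969, labor force = 10,511.
New unemployment rate = 969 / 10,511 = 9.22%.
Change = 9.22% − 7.86% = +1.36 percentage points.

The unemployment rate changes by +1.36 percentage points.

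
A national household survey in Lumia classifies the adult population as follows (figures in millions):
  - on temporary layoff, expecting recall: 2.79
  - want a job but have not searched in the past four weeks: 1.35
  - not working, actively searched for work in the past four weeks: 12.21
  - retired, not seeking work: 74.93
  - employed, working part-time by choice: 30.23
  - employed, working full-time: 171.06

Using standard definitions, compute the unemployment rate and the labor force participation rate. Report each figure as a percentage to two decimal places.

Unemployment rate ≈ 6.94%; labor force participation rate ≈ 73.93%.

Employed = 30.23 + 171.06 = 201.29 million.
Unemployed = 2.79 + 12.21 = 15.00 million (jobless and actively searching, or on temporary layoff).
Labor force = 201.29 + 15.00 = 216.29 million.
Not in labor force = 1.35 + 74.93 = 76.28 million (those not working and not actively searching are outside the labor force — including those who want a job but have given up searching).
Civilian working-age population = 216.29 + 76.28 = 292.57 million.
Unemployment rate = 15.00 / 216.29 = 6.94%.
Labor force participation rate = 216.29 / 292.57 = 73.93%.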